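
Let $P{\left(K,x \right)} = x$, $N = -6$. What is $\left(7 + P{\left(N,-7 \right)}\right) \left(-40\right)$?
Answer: $0$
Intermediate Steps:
$\left(7 + P{\left(N,-7 \right)}\right) \left(-40\right) = \left(7 - 7\right) \left(-40\right) = 0 \left(-40\right) = 0$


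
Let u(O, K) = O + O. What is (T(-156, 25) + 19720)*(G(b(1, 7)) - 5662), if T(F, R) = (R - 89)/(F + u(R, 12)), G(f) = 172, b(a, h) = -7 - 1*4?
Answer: -5738104080/53 ≈ -1.0827e+8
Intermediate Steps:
u(O, K) = 2*O
b(a, h) = -11 (b(a, h) = -7 - 4 = -11)
T(F, R) = (-89 + R)/(F + 2*R) (T(F, R) = (R - 89)/(F + 2*R) = (-89 + R)/(F + 2*R))
(T(-156, 25) + 19720)*(G(b(1, 7)) - 5662) = ((-89 + 25)/(-156 + 2*25) + 19720)*(172 - 5662) = (-64/(-156 + 50) + 19720)*(-5490) = (-64/(-106) + 19720)*(-5490) = (-1/106*(-64) + 19720)*(-5490) = (32/53 + 19720)*(-5490) = (1045192/53)*(-5490) = -5738104080/53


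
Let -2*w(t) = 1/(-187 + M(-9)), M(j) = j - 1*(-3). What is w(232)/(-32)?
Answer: -1/12352 ≈ -8.0959e-5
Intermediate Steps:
M(j) = 3 + j (M(j) = j + 3 = 3 + j)
w(t) = 1/386 (w(t) = -1/(2*(-187 + (3 - 9))) = -1/(2*(-187 - 6)) = -½/(-193) = -½*(-1/193) = 1/386)
w(232)/(-32) = (1/386)/(-32) = (1/386)*(-1/32) = -1/12352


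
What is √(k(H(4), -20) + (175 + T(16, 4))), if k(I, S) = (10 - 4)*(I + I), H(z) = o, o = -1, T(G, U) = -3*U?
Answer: √151 ≈ 12.288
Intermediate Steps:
H(z) = -1
k(I, S) = 12*I (k(I, S) = 6*(2*I) = 12*I)
√(k(H(4), -20) + (175 + T(16, 4))) = √(12*(-1) + (175 - 3*4)) = √(-12 + (175 - 12)) = √(-12 + 163) = √151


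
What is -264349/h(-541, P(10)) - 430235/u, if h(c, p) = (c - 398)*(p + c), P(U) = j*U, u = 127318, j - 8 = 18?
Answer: -147177762847/33594000162 ≈ -4.3811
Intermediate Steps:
j = 26 (j = 8 + 18 = 26)
P(U) = 26*U
h(c, p) = (-398 + c)*(c + p)
-264349/h(-541, P(10)) - 430235/u = -264349/((-541)² - 398*(-541) - 10348*10 - 14066*10) - 430235/127318 = -264349/(292681 + 215318 - 398*260 - 541*260) - 430235*1/127318 = -264349/(292681 + 215318 - 103480 - 140660) - 430235/127318 = -264349/263859 - 430235/127318 = -147177762847/33594000162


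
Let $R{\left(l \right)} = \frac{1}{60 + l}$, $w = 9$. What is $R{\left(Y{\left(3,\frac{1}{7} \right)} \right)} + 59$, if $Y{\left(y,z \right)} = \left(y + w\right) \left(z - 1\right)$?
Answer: $\frac{20539}{348} \approx 59.02$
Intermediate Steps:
$Y{\left(y,z \right)} = \left(-1 + z\right) \left(9 + y\right)$ ($Y{\left(y,z \right)} = \left(y + 9\right) \left(z - 1\right) = \left(9 + y\right) \left(-1 + z\right) = \left(-1 + z\right) \left(9 + y\right)$)
$R{\left(Y{\left(3,\frac{1}{7} \right)} \right)} + 59 = \frac{1}{60 + \left(-9 - 3 + \frac{9}{7} + \frac{3}{7}\right)} + 59 = \frac{1}{60 - \frac{72}{7}} + 59 = \frac{1}{\frac{348}{7}} + 59 = \frac{7}{348} + 59 = \frac{20539}{348}$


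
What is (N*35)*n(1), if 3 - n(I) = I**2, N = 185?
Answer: 12950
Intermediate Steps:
n(I) = 3 - I**2
(N*35)*n(1) = (185*35)*(3 - 1*1**2) = 6475*(3 - 1*1) = 6475*(3 - 1) = 6475*2 = 12950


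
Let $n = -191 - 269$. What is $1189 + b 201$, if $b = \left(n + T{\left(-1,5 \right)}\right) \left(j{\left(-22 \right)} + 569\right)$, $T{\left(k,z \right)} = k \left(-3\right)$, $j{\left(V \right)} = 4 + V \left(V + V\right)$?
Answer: $-141550448$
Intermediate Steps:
$j{\left(V \right)} = 4 + 2 V^{2}$ ($j{\left(V \right)} = 4 + V 2 V = 4 + 2 V^{2}$)
$n = -460$
$T{\left(k,z \right)} = - 3 k$
$b = -704237$ ($b = \left(-460 - -3\right) \left(\left(4 + 2 \left(-22\right)^{2}\right) + 569\right) = \left(-460 + 3\right) \left(\left(4 + 2 \cdot 484\right) + 569\right) = - 457 \left(\left(4 + 968\right) + 569\right) = - 457 \left(972 + 569\right) = \left(-457\right) 1541 = -704237$)
$1189 + b 201 = 1189 - 141551637 = -141550448$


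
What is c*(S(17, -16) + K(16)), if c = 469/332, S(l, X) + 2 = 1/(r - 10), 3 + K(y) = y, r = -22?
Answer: 164619/10624 ≈ 15.495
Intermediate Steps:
K(y) = -3 + y
S(l, X) = -65/32 (S(l, X) = -2 + 1/(-22 - 10) = -2 + 1/(-32) = -2 - 1/32 = -65/32)
c = 469/332 (c = 469*(1/332) = 469/332 ≈ 1.4127)
c*(S(17, -16) + K(16)) = 469*(-65/32 + (-3 + 16))/332 = 469*(-65/32 + 13)/332 = (469/332)*(351/32) = 164619/10624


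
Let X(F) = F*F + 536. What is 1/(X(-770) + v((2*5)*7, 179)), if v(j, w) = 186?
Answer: 1/593622 ≈ 1.6846e-6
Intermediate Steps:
X(F) = 536 + F**2 (X(F) = F**2 + 536 = 536 + F**2)
1/(X(-770) + v((2*5)*7, 179)) = 1/((536 + (-770)**2) + 186) = 1/((536 + 592900) + 186) = 1/(593436 + 186) = 1/593622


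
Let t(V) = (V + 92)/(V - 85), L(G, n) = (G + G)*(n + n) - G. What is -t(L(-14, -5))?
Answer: -386/209 ≈ -1.8469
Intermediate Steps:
L(G, n) = -G + 4*G*n (L(G, n) = (2*G)*(2*n) - G = 4*G*n - G = -G + 4*G*n)
t(V) = (92 + V)/(-85 + V)
-t(L(-14, -5)) = -(92 - 14*(-1 + 4*(-5)))/(-85 - 14*(-1 + 4*(-5))) = -(92 - 14*(-1 - 20))/(-85 - 14*(-1 - 20)) = -(92 - 14*(-21))/(-85 - 14*(-21)) = -(92 + 294)/(-85 + 294) = -386/209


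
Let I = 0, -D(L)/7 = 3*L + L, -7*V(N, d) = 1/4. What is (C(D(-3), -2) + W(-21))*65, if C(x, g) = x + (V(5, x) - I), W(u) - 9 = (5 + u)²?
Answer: 635115/28 ≈ 22683.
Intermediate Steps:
V(N, d) = -1/28 (V(N, d) = -1/(7*4) = -⅐*¼ = -1/28)
D(L) = -28*L (D(L) = -7*(3*L + L) = -28*L)
W(u) = 9 + (5 + u)²
C(x, g) = -1/28 + x (C(x, g) = x + (-1/28 - 1*0) = x + (-1/28 + 0) = x - 1/28 = -1/28 + x)
(C(D(-3), -2) + W(-21))*65 = ((-1/28 - 28*(-3)) + (9 + (5 - 21)²))*65 = ((-1/28 + 84) + (9 + (-16)²))*65 = (2351/28 + (9 + 256))*65 = (2351/28 + 265)*65 = (9771/28)*65 = 635115/28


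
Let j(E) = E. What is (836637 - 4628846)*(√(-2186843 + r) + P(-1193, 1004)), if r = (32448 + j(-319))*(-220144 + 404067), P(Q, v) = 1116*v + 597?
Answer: -4251297613749 - 7584418*√1476768806 ≈ -4.5428e+12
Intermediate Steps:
P(Q, v) = 597 + 1116*v
r = 5909262067 (r = (32448 - 319)*(-220144 + 404067) = 32129*183923 = 5909262067)
(836637 - 4628846)*(√(-2186843 + r) + P(-1193, 1004)) = (836637 - 4628846)*(√(-2186843 + 5909262067) + (597 + 1116*1004)) = -3792209*(√5907075224 + (597 + 1120464)) = -3792209*(2*√1476768806 + 1121061) = -3792209*(1121061 + 2*√1476768806) = -4251297613749 - 7584418*√1476768806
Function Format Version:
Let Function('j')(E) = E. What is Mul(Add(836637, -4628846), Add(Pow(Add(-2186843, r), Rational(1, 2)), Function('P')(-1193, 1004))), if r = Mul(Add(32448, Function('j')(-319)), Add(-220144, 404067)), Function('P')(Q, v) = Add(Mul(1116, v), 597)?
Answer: Add(-4251297613749, Mul(-7584418, Pow(1476768806, Rational(1, 2)))) ≈ -4.5428e+12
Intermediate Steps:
Function('P')(Q, v) = Add(597, Mul(1116, v))
r = 5909262067 (r = Mul(Add(32448, -319), Add(-220144, 404067)) = Mul(32129, 183923) = 5909262067)
Mul(Add(836637, -4628846), Add(Pow(Add(-2186843, r), Rational(1, 2)), Function('P')(-1193, 1004))) = Mul(Add(836637, -4628846), Add(Pow(Add(-2186843, 5909262067), Rational(1, 2)), Add(597, Mul(1116, 1004)))) = Mul(-3792209, Add(Pow(5907075224, Rational(1, 2)), Add(597, 1120464))) = Mul(-3792209, Add(Mul(2, Pow(1476768806, Rational(1, 2))), 1121061)) = Mul(-3792209, Add(1121061, Mul(2, Pow(1476768806, Rational(1, 2))))) = Add(-4251297613749, Mul(-7584418, Pow(1476768806, Rational(1, 2))))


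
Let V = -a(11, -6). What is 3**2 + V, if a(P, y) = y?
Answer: 15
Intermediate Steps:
V = 6 (V = -1*(-6) = 6)
3**2 + V = 3**2 + 6 = 9 + 6 = 15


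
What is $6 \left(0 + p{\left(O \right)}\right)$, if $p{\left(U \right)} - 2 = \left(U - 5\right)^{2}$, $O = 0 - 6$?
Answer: $738$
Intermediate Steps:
$O = -6$ ($O = 0 - 6 = -6$)
$p{\left(U \right)} = 2 + \left(-5 + U\right)^{2}$ ($p{\left(U \right)} = 2 + \left(U - 5\right)^{2} = 2 + \left(-5 + U\right)^{2}$)
$6 \left(0 + p{\left(O \right)}\right) = 6 \left(0 + \left(2 + \left(-5 - 6\right)^{2}\right)\right) = 6 \left(0 + \left(2 + \left(-11\right)^{2}\right)\right) = 6 \left(0 + \left(2 + 121\right)\right) = 6 \left(0 + 123\right) = 6 \cdot 123 = 738$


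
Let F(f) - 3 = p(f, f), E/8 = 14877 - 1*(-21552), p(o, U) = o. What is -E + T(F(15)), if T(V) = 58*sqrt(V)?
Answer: -291432 + 174*sqrt(2) ≈ -2.9119e+5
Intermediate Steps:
E = 291432 (E = 8*(14877 - 1*(-21552)) = 8*(14877 + 21552) = 8*36429 = 291432)
F(f) = 3 + f
-E + T(F(15)) = -1*291432 + 58*sqrt(3 + 15) = -291432 + 58*sqrt(18) = -291432 + 58*(3*sqrt(2)) = -291432 + 174*sqrt(2)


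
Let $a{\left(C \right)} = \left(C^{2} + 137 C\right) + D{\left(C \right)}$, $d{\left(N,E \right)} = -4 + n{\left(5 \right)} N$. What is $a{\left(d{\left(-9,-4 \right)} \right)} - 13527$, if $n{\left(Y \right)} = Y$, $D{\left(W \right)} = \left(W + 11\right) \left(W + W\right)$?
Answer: $-14115$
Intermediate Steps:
$D{\left(W \right)} = 2 W \left(11 + W\right)$ ($D{\left(W \right)} = \left(11 + W\right) 2 W = 2 W \left(11 + W\right)$)
$d{\left(N,E \right)} = -4 + 5 N$
$a{\left(C \right)} = C^{2} + 137 C + 2 C \left(11 + C\right)$ ($a{\left(C \right)} = \left(C^{2} + 137 C\right) + 2 C \left(11 + C\right) = C^{2} + 137 C + 2 C \left(11 + C\right)$)
$a{\left(d{\left(-9,-4 \right)} \right)} - 13527 = 3 \left(-4 + 5 \left(-9\right)\right) \left(53 + \left(-4 + 5 \left(-9\right)\right)\right) - 13527 = 3 \left(-4 - 45\right) \left(53 - 49\right) - 13527 = 3 \left(-49\right) \left(53 - 49\right) - 13527 = 3 \left(-49\right) 4 - 13527 = -588 - 13527 = -14115$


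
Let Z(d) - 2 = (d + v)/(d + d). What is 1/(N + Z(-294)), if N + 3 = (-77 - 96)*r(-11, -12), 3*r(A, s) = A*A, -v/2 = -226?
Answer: -294/2051807 ≈ -0.00014329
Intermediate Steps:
v = 452 (v = -2*(-226) = 452)
r(A, s) = A**2/3 (r(A, s) = (A*A)/3 = A**2/3)
Z(d) = 2 + (452 + d)/(2*d) (Z(d) = 2 + (d + 452)/(d + d) = 2 + (452 + d)/((2*d)) = 2 + (452 + d)*(1/(2*d)) = 2 + (452 + d)/(2*d))
N = -20942/3 (N = -3 + (-77 - 96)*((1/3)*(-11)**2) = -3 - 173*121/3 = -3 - 20933/3 = -20942/3 ≈ -6980.7)
1/(N + Z(-294)) = 1/(-20942/3 + (5/2 + 226/(-294))) = 1/(-20942/3 + (5/2 + 226*(-1/294))) = 1/(-20942/3 + (5/2 - 113/147)) = 1/(-20942/3 + 509/294) = 1/(-2051807/294) = -294/2051807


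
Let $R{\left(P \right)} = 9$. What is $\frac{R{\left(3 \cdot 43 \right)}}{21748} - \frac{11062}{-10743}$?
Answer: $\frac{240673063}{233638764} \approx 1.0301$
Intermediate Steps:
$\frac{R{\left(3 \cdot 43 \right)}}{21748} - \frac{11062}{-10743} = \frac{9}{21748} - \frac{11062}{-10743} = 9 \cdot \frac{1}{21748} - - \frac{11062}{10743} = \frac{9}{21748} + \frac{11062}{10743} = \frac{240673063}{233638764}$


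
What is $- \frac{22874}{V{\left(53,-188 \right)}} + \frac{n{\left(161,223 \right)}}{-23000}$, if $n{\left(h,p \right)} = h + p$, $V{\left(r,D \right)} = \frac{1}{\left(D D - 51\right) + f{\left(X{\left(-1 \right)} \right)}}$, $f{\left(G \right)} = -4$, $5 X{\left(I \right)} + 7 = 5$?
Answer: $- \frac{2320701684798}{2875} \approx -8.072 \cdot 10^{8}$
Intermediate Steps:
$X{\left(I \right)} = - \frac{2}{5}$ ($X{\left(I \right)} = - \frac{7}{5} + \frac{1}{5} \cdot 5 = - \frac{7}{5} + 1 = - \frac{2}{5}$)
$V{\left(r,D \right)} = \frac{1}{-55 + D^{2}}$ ($V{\left(r,D \right)} = \frac{1}{\left(D D - 51\right) - 4} = \frac{1}{\left(D^{2} - 51\right) - 4} = \frac{1}{\left(-51 + D^{2}\right) - 4} = \frac{1}{-55 + D^{2}}$)
$- \frac{22874}{V{\left(53,-188 \right)}} + \frac{n{\left(161,223 \right)}}{-23000} = - \frac{22874}{\frac{1}{-55 + \left(-188\right)^{2}}} + \frac{161 + 223}{-23000} = - \frac{22874}{\frac{1}{-55 + 35344}} + 384 \left(- \frac{1}{23000}\right) = - \frac{22874}{\frac{1}{35289}} - \frac{48}{2875} = - 22874 \frac{1}{\frac{1}{35289}} - \frac{48}{2875} = \left(-22874\right) 35289 - \frac{48}{2875} = -807200586 - \frac{48}{2875} = - \frac{2320701684798}{2875}$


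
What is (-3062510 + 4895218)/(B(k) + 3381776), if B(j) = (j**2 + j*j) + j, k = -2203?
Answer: 1832708/13085991 ≈ 0.14005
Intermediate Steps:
B(j) = j + 2*j**2 (B(j) = (j**2 + j**2) + j = 2*j**2 + j = j + 2*j**2)
(-3062510 + 4895218)/(B(k) + 3381776) = (-3062510 + 4895218)/(-2203*(1 + 2*(-2203)) + 3381776) = 1832708/(-2203*(1 - 4406) + 3381776) = 1832708/(-2203*(-4405) + 3381776) = 1832708/(9704215 + 3381776) = 1832708/13085991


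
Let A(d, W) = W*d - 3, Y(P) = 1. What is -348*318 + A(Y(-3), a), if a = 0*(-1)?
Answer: -110667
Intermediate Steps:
a = 0
A(d, W) = -3 + W*d
-348*318 + A(Y(-3), a) = -348*318 + (-3 + 0*1) = -110664 + (-3 + 0) = -110664 - 3 = -110667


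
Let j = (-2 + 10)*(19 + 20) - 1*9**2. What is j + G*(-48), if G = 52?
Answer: -2265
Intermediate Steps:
j = 231 (j = 8*39 - 1*81 = 312 - 81 = 231)
j + G*(-48) = 231 + 52*(-48) = 231 - 2496 = -2265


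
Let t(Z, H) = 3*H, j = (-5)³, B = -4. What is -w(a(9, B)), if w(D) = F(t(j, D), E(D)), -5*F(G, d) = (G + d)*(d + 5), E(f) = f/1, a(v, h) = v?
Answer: 504/5 ≈ 100.80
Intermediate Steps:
j = -125
E(f) = f (E(f) = f*1 = f)
F(G, d) = -(5 + d)*(G + d)/5 (F(G, d) = -(G + d)*(d + 5)/5 = -(G + d)*(5 + d)/5 = -(5 + d)*(G + d)/5)
w(D) = -4*D - 4*D²/5 (w(D) = -3*D - D - D²/5 - 3*D*D/5 = -3*D - D - D²/5 - 3*D²/5 = -4*D - 4*D²/5)
-w(a(9, B)) = -4*9*(-5 - 1*9)/5 = -4*9*(-5 - 9)/5 = -4*9*(-14)/5 = -1*(-504/5) = 504/5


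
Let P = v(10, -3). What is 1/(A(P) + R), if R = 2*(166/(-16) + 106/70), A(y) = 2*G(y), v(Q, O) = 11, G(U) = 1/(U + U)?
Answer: -1540/27151 ≈ -0.056720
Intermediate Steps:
G(U) = 1/(2*U)
P = 11
A(y) = 1/y (A(y) = 2*(1/(2*y)) = 1/y)
R = -2481/140 (R = 2*(166*(-1/16) + 106*(1/70)) = 2*(-83/8 + 53/35) = 2*(-2481/280) = -2481/140 ≈ -17.721)
1/(A(P) + R) = 1/(1/11 - 2481/140) = 1/(-27151/1540) = -1540/27151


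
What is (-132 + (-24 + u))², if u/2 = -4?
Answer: 26896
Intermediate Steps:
u = -8 (u = 2*(-4) = -8)
(-132 + (-24 + u))² = (-132 + (-24 - 8))² = (-132 - 32)² = (-164)² = 26896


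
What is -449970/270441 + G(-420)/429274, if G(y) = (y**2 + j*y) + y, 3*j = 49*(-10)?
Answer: -21169327000/19348881639 ≈ -1.0941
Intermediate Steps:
j = -490/3 (j = (49*(-10))/3 = (1/3)*(-490) = -490/3 ≈ -163.33)
G(y) = y**2 - 487*y/3 (G(y) = (y**2 - 490*y/3) + y = y**2 - 487*y/3)
-449970/270441 + G(-420)/429274 = -449970/270441 + ((1/3)*(-420)*(-487 + 3*(-420)))/429274 = -449970*1/270441 + ((1/3)*(-420)*(-487 - 1260))*(1/429274) = -149990/90147 + ((1/3)*(-420)*(-1747))*(1/429274) = -149990/90147 + 244580*(1/429274) = -149990/90147 + 122290/214637 = -21169327000/19348881639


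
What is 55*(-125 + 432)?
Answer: 16885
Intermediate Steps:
55*(-125 + 432) = 55*307 = 16885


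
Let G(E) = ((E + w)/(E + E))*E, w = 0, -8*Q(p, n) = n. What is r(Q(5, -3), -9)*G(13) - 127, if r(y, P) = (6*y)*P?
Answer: -2069/8 ≈ -258.63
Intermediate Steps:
Q(p, n) = -n/8
G(E) = E/2 (G(E) = ((E + 0)/(E + E))*E = (E/((2*E)))*E = (E*(1/(2*E)))*E = E/2)
r(y, P) = 6*P*y
r(Q(5, -3), -9)*G(13) - 127 = (6*(-9)*(-⅛*(-3)))*((½)*13) - 127 = (6*(-9)*(3/8))*(13/2) - 127 = -81/4*13/2 - 127 = -1053/8 - 127 = -2069/8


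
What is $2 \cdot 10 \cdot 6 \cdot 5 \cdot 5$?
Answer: $3000$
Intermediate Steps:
$2 \cdot 10 \cdot 6 \cdot 5 \cdot 5 = 20 \cdot 30 \cdot 5 = 20 \cdot 150 = 3000$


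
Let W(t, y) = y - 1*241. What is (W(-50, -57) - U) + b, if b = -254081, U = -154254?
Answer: -100125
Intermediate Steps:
W(t, y) = -241 + y (W(t, y) = y - 241 = -241 + y)
(W(-50, -57) - U) + b = ((-241 - 57) - 1*(-154254)) - 254081 = (-298 + 154254) - 254081 = 153956 - 254081 = -100125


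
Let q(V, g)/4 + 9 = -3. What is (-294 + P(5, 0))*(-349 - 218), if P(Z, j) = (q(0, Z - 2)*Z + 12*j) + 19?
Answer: 292005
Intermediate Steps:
q(V, g) = -48 (q(V, g) = -36 + 4*(-3) = -36 - 12 = -48)
P(Z, j) = 19 - 48*Z + 12*j (P(Z, j) = (-48*Z + 12*j) + 19 = 19 - 48*Z + 12*j)
(-294 + P(5, 0))*(-349 - 218) = (-294 + (19 - 48*5 + 12*0))*(-349 - 218) = (-294 + (19 - 240 + 0))*(-567) = (-294 - 221)*(-567) = -515*(-567) = 292005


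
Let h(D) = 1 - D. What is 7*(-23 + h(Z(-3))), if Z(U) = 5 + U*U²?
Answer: 0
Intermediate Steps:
Z(U) = 5 + U³
7*(-23 + h(Z(-3))) = 7*(-23 + (1 - (5 + (-3)³))) = 7*(-23 + (1 - (5 - 27))) = 7*(-23 + (1 - 1*(-22))) = 7*(-23 + (1 + 22)) = 7*(-23 + 23) = 7*0 = 0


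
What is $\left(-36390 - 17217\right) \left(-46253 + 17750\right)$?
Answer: $1527960321$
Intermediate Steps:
$\left(-36390 - 17217\right) \left(-46253 + 17750\right) = \left(-53607\right) \left(-28503\right) = 1527960321$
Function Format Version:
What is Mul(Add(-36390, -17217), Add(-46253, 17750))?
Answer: 1527960321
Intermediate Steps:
Mul(Add(-36390, -17217), Add(-46253, 17750)) = Mul(-53607, -28503) = 1527960321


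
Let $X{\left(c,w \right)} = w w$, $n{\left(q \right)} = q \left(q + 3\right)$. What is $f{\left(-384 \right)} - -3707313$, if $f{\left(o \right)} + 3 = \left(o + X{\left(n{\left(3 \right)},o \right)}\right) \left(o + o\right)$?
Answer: $-109243986$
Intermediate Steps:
$n{\left(q \right)} = q \left(3 + q\right)$
$X{\left(c,w \right)} = w^{2}$
$f{\left(o \right)} = -3 + 2 o \left(o + o^{2}\right)$ ($f{\left(o \right)} = -3 + \left(o + o^{2}\right) \left(o + o\right) = -3 + \left(o + o^{2}\right) 2 o = -3 + 2 o \left(o + o^{2}\right)$)
$f{\left(-384 \right)} - -3707313 = \left(-3 + 2 \left(-384\right)^{2} + 2 \left(-384\right)^{3}\right) - -3707313 = \left(-3 + 2 \cdot 147456 + 2 \left(-56623104\right)\right) + 3707313 = \left(-3 + 294912 - 113246208\right) + 3707313 = -112951299 + 3707313 = -109243986$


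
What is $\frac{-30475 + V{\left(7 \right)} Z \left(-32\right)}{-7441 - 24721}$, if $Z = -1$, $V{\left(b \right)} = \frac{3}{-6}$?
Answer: $\frac{30491}{32162} \approx 0.94804$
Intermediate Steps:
$V{\left(b \right)} = - \frac{1}{2}$ ($V{\left(b \right)} = 3 \left(- \frac{1}{6}\right) = - \frac{1}{2}$)
$\frac{-30475 + V{\left(7 \right)} Z \left(-32\right)}{-7441 - 24721} = \frac{-30475 + \left(- \frac{1}{2}\right) \left(-1\right) \left(-32\right)}{-7441 - 24721} = \frac{-30475 + \frac{1}{2} \left(-32\right)}{-32162} = \left(-30475 - 16\right) \left(- \frac{1}{32162}\right) = \left(-30491\right) \left(- \frac{1}{32162}\right) = \frac{30491}{32162}$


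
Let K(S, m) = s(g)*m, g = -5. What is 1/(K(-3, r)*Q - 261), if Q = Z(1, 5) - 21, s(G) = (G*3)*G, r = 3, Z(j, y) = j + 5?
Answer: -1/3636 ≈ -0.00027503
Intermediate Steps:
Z(j, y) = 5 + j
s(G) = 3*G**2 (s(G) = (3*G)*G = 3*G**2)
Q = -15 (Q = (5 + 1) - 21 = 6 - 21 = -15)
K(S, m) = 75*m (K(S, m) = (3*(-5)**2)*m = (3*25)*m = 75*m)
1/(K(-3, r)*Q - 261) = 1/((75*3)*(-15) - 261) = 1/(225*(-15) - 261) = 1/(-3375 - 261) = 1/(-3636) = -1/3636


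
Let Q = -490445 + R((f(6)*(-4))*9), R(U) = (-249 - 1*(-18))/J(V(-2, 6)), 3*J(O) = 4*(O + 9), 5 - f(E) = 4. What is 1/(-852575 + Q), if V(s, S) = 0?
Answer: -4/5372157 ≈ -7.4458e-7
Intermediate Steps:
f(E) = 1 (f(E) = 5 - 1*4 = 5 - 4 = 1)
J(O) = 12 + 4*O/3 (J(O) = (4*(O + 9))/3 = (4*(9 + O))/3 = (36 + 4*O)/3 = 12 + 4*O/3)
R(U) = -77/4 (R(U) = (-249 - 1*(-18))/(12 + (4/3)*0) = (-249 + 18)/(12 + 0) = -231/12 = -231*1/12 = -77/4)
Q = -1961857/4 (Q = -490445 - 77/4 = -1961857/4 ≈ -4.9046e+5)
1/(-852575 + Q) = 1/(-852575 - 1961857/4) = 1/(-5372157/4) = -4/5372157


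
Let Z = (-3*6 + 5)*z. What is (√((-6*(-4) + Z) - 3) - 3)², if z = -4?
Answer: (3 - √73)² ≈ 30.736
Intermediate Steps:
Z = 52 (Z = (-3*6 + 5)*(-4) = (-18 + 5)*(-4) = -13*(-4) = 52)
(√((-6*(-4) + Z) - 3) - 3)² = (√((-6*(-4) + 52) - 3) - 3)² = (√((-1*(-24) + 52) - 3) - 3)² = (√((24 + 52) - 3) - 3)² = (√(76 - 3) - 3)² = (√73 - 3)² = (-3 + √73)²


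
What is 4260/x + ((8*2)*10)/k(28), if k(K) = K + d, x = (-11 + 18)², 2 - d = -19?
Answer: 4420/49 ≈ 90.204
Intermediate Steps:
d = 21 (d = 2 - 1*(-19) = 2 + 19 = 21)
x = 49 (x = 7² = 49)
k(K) = 21 + K (k(K) = K + 21 = 21 + K)
4260/x + ((8*2)*10)/k(28) = 4260/49 + ((8*2)*10)/(21 + 28) = 4260*(1/49) + (16*10)/49 = 4260/49 + 160*(1/49) = 4260/49 + 160/49 = 4420/49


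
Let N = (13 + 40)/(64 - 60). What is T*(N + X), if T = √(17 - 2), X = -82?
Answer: -275*√15/4 ≈ -266.27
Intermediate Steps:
T = √15 ≈ 3.8730
N = 53/4 ≈ 13.250
T*(N + X) = √15*(53/4 - 82) = √15*(-275/4) = -275*√15/4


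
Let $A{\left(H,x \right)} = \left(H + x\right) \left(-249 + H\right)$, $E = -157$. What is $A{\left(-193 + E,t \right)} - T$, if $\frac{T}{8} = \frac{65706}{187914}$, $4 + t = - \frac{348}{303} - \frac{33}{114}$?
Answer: $\frac{25591622218347}{120202322} \approx 2.129 \cdot 10^{5}$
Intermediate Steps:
$t = - \frac{20871}{3838}$ ($t = -4 - \left(\frac{11}{38} + \frac{116}{101}\right) = -4 - \frac{5519}{3838} = - \frac{20871}{3838} \approx -5.438$)
$A{\left(H,x \right)} = \left(-249 + H\right) \left(H + x\right)$
$T = \frac{87608}{31319}$ ($T = 8 \cdot \frac{65706}{187914} = 8 \cdot 65706 \cdot \frac{1}{187914} = 8 \cdot \frac{10951}{31319} = \frac{87608}{31319} \approx 2.7973$)
$A{\left(-193 + E,t \right)} - T = \left(\left(-193 - 157\right)^{2} - 249 \left(-193 - 157\right) - - \frac{5196879}{3838} + \left(-193 - 157\right) \left(- \frac{20871}{3838}\right)\right) - \frac{87608}{31319} = \left(\left(-350\right)^{2} - -87150 + \frac{5196879}{3838} - - \frac{3652425}{1919}\right) - \frac{87608}{31319} = \left(122500 + 87150 + \frac{5196879}{3838} + \frac{3652425}{1919}\right) - \frac{87608}{31319} = \frac{817138429}{3838} - \frac{87608}{31319} = \frac{25591622218347}{120202322}$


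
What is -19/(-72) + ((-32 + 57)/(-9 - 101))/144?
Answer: 277/1056 ≈ 0.26231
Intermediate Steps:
-19/(-72) + ((-32 + 57)/(-9 - 101))/144 = -19*(-1/72) + (25/(-110))*(1/144) = 19/72 + (25*(-1/110))*(1/144) = 19/72 - 5/22*1/144 = 19/72 - 5/3168 = 277/1056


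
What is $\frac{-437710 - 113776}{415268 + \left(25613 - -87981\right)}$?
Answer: $- \frac{275743}{264431} \approx -1.0428$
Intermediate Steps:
$\frac{-437710 - 113776}{415268 + \left(25613 - -87981\right)} = - \frac{551486}{415268 + \left(25613 + 87981\right)} = - \frac{551486}{415268 + 113594} = - \frac{551486}{528862} = \left(-551486\right) \frac{1}{528862} = - \frac{275743}{264431}$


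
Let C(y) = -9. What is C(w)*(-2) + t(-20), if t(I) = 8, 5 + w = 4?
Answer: 26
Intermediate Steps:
w = -1 (w = -5 + 4 = -1)
C(w)*(-2) + t(-20) = -9*(-2) + 8 = 18 + 8 = 26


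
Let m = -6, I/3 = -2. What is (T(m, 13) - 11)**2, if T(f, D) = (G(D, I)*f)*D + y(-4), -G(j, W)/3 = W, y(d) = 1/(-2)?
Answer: 8014561/4 ≈ 2.0036e+6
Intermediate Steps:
y(d) = -1/2
I = -6 (I = 3*(-2) = -6)
G(j, W) = -3*W
T(f, D) = -1/2 + 18*D*f (T(f, D) = ((-3*(-6))*f)*D - 1/2 = (18*f)*D - 1/2 = 18*D*f - 1/2 = -1/2 + 18*D*f)
(T(m, 13) - 11)**2 = ((-1/2 + 18*13*(-6)) - 11)**2 = ((-1/2 - 1404) - 11)**2 = (-2809/2 - 11)**2 = (-2831/2)**2 = 8014561/4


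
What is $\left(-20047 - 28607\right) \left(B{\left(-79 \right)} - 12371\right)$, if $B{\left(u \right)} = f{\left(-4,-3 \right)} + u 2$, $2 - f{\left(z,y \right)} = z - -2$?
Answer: $609391350$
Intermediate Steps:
$f{\left(z,y \right)} = - z$ ($f{\left(z,y \right)} = 2 - \left(z - -2\right) = 2 - \left(z + 2\right) = 2 - \left(2 + z\right) = - z$)
$B{\left(u \right)} = 4 + 2 u$ ($B{\left(u \right)} = \left(-1\right) \left(-4\right) + u 2 = 4 + 2 u$)
$\left(-20047 - 28607\right) \left(B{\left(-79 \right)} - 12371\right) = \left(-20047 - 28607\right) \left(\left(4 + 2 \left(-79\right)\right) - 12371\right) = - 48654 \left(\left(4 - 158\right) - 12371\right) = - 48654 \left(-154 - 12371\right) = \left(-48654\right) \left(-12525\right) = 609391350$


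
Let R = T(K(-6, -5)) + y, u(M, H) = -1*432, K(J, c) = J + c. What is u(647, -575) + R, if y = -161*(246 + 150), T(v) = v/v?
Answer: -64187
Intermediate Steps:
T(v) = 1
u(M, H) = -432
y = -63756 (y = -161*396 = -63756)
R = -63755 (R = 1 - 63756 = -63755)
u(647, -575) + R = -432 - 63755 = -64187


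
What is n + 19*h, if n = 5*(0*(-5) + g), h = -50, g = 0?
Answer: -950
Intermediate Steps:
n = 0 (n = 5*(0*(-5) + 0) = 5*(0 + 0) = 5*0 = 0)
n + 19*h = 0 + 19*(-50) = 0 - 950 = -950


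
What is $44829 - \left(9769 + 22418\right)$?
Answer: $12642$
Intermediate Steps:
$44829 - \left(9769 + 22418\right) = 44829 - 32187 = 12642$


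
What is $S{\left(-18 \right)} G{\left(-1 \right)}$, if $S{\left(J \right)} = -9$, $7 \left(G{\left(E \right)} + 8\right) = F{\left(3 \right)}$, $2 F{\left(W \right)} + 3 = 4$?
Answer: $\frac{999}{14} \approx 71.357$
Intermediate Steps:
$F{\left(W \right)} = \frac{1}{2}$ ($F{\left(W \right)} = - \frac{3}{2} + \frac{1}{2} \cdot 4 = - \frac{3}{2} + 2 = \frac{1}{2}$)
$G{\left(E \right)} = - \frac{111}{14}$ ($G{\left(E \right)} = -8 + \frac{1}{7} \cdot \frac{1}{2} = -8 + \frac{1}{14} = - \frac{111}{14}$)
$S{\left(-18 \right)} G{\left(-1 \right)} = \left(-9\right) \left(- \frac{111}{14}\right) = \frac{999}{14}$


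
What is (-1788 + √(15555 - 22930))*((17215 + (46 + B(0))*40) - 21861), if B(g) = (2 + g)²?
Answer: 4731048 - 13230*I*√295 ≈ 4.731e+6 - 2.2723e+5*I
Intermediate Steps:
(-1788 + √(15555 - 22930))*((17215 + (46 + B(0))*40) - 21861) = (-1788 + √(15555 - 22930))*((17215 + (46 + (2 + 0)²)*40) - 21861) = (-1788 + √(-7375))*((17215 + (46 + 2²)*40) - 21861) = (-1788 + 5*I*√295)*((17215 + (46 + 4)*40) - 21861) = (-1788 + 5*I*√295)*((17215 + 50*40) - 21861) = (-1788 + 5*I*√295)*((17215 + 2000) - 21861) = (-1788 + 5*I*√295)*(19215 - 21861) = (-1788 + 5*I*√295)*(-2646) = 4731048 - 13230*I*√295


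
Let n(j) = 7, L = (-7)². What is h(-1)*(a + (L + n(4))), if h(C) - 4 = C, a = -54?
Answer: 6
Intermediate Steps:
L = 49
h(C) = 4 + C
h(-1)*(a + (L + n(4))) = (4 - 1)*(-54 + (49 + 7)) = 3*(-54 + 56) = 3*2 = 6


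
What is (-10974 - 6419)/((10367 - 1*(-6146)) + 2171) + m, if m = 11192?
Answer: 209093935/18684 ≈ 11191.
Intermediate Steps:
(-10974 - 6419)/((10367 - 1*(-6146)) + 2171) + m = (-10974 - 6419)/((10367 - 1*(-6146)) + 2171) + 11192 = -17393/((10367 + 6146) + 2171) + 11192 = -17393/(16513 + 2171) + 11192 = -17393/18684 + 11192 = 209093935/18684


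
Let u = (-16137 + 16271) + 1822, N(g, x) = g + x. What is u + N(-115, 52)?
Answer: 1893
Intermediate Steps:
u = 1956 (u = 134 + 1822 = 1956)
u + N(-115, 52) = 1956 + (-115 + 52) = 1956 - 63 = 1893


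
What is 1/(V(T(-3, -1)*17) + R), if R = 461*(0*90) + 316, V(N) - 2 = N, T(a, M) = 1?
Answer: 1/335 ≈ 0.0029851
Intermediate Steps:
V(N) = 2 + N
R = 316 (R = 461*0 + 316 = 0 + 316 = 316)
1/(V(T(-3, -1)*17) + R) = 1/((2 + 1*17) + 316) = 1/((2 + 17) + 316) = 1/(19 + 316) = 1/335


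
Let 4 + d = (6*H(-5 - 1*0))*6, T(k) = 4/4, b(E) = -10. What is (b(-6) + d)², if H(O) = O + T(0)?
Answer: 24964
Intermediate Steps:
T(k) = 1 (T(k) = 4*(¼) = 1)
H(O) = 1 + O (H(O) = O + 1 = 1 + O)
d = -148 (d = -4 + (6*(1 + (-5 - 1*0)))*6 = -4 + (6*(1 + (-5 + 0)))*6 = -4 + (6*(1 - 5))*6 = -4 + (6*(-4))*6 = -4 - 24*6 = -4 - 144 = -148)
(b(-6) + d)² = (-10 - 148)² = (-158)² = 24964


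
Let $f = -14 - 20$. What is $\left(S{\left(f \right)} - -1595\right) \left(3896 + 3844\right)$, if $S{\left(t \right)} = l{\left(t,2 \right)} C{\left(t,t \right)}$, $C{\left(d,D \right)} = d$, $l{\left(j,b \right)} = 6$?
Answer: $10766340$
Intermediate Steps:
$f = -34$ ($f = -14 - 20 = -34$)
$S{\left(t \right)} = 6 t$
$\left(S{\left(f \right)} - -1595\right) \left(3896 + 3844\right) = \left(6 \left(-34\right) - -1595\right) \left(3896 + 3844\right) = \left(-204 + \left(-901 + 2496\right)\right) 7740 = \left(-204 + 1595\right) 7740 = 1391 \cdot 7740 = 10766340$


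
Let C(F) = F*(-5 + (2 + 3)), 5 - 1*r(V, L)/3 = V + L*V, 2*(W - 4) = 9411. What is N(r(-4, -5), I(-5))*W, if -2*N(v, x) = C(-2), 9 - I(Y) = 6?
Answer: 0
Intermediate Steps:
W = 9419/2 (W = 4 + (½)*9411 = 4 + 9411/2 = 9419/2 ≈ 4709.5)
I(Y) = 3 (I(Y) = 9 - 1*6 = 9 - 6 = 3)
r(V, L) = 15 - 3*V - 3*L*V (r(V, L) = 15 - 3*(V + L*V) = 15 + (-3*V - 3*L*V) = 15 - 3*V - 3*L*V)
C(F) = 0 (C(F) = F*(-5 + 5) = F*0 = 0)
N(v, x) = 0 (N(v, x) = -½*0 = 0)
N(r(-4, -5), I(-5))*W = 0*(9419/2) = 0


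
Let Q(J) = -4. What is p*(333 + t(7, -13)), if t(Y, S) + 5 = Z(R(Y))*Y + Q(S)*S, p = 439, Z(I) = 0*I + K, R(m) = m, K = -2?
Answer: 160674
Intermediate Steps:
Z(I) = -2 (Z(I) = 0*I - 2 = 0 - 2 = -2)
t(Y, S) = -5 - 4*S - 2*Y (t(Y, S) = -5 + (-2*Y - 4*S) = -5 + (-4*S - 2*Y) = -5 - 4*S - 2*Y)
p*(333 + t(7, -13)) = 439*(333 + (-5 - 4*(-13) - 2*7)) = 439*(333 + (-5 + 52 - 14)) = 439*(333 + 33) = 439*366 = 160674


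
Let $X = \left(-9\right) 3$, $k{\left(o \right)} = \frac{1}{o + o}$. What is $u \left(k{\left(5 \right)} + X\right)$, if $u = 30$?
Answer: $-807$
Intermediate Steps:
$k{\left(o \right)} = \frac{1}{2 o}$
$X = -27$
$u \left(k{\left(5 \right)} + X\right) = 30 \left(\frac{1}{2 \cdot 5} - 27\right) = 30 \left(\frac{1}{2} \cdot \frac{1}{5} - 27\right) = 30 \left(\frac{1}{10} - 27\right) = 30 \left(- \frac{269}{10}\right) = -807$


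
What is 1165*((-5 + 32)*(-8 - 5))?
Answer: -408915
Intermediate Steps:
1165*((-5 + 32)*(-8 - 5)) = 1165*(27*(-13)) = 1165*(-351) = -408915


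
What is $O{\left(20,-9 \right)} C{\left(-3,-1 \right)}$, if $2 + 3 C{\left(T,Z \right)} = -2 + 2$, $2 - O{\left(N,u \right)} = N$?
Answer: $12$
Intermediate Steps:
$O{\left(N,u \right)} = 2 - N$
$C{\left(T,Z \right)} = - \frac{2}{3}$ ($C{\left(T,Z \right)} = - \frac{2}{3} + \frac{-2 + 2}{3} = - \frac{2}{3} + \frac{1}{3} \cdot 0 = - \frac{2}{3} + 0 = - \frac{2}{3}$)
$O{\left(20,-9 \right)} C{\left(-3,-1 \right)} = \left(2 - 20\right) \left(- \frac{2}{3}\right) = \left(-18\right) \left(- \frac{2}{3}\right) = 12$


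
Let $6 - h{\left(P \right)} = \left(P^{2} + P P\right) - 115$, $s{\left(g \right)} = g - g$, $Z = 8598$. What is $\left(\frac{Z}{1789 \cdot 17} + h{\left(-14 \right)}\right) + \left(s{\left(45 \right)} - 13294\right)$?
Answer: $- \frac{412543747}{30413} \approx -13565.0$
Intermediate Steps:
$s{\left(g \right)} = 0$
$h{\left(P \right)} = 121 - 2 P^{2}$ ($h{\left(P \right)} = 6 - \left(\left(P^{2} + P P\right) - 115\right) = 6 - \left(\left(P^{2} + P^{2}\right) - 115\right) = 6 - \left(2 P^{2} - 115\right) = 6 - \left(-115 + 2 P^{2}\right) = 121 - 2 P^{2}$)
$\left(\frac{Z}{1789 \cdot 17} + h{\left(-14 \right)}\right) + \left(s{\left(45 \right)} - 13294\right) = \left(\frac{8598}{1789 \cdot 17} + \left(121 - 2 \left(-14\right)^{2}\right)\right) + \left(0 - 13294\right) = \left(\frac{8598}{30413} + \left(121 - 392\right)\right) - 13294 = \left(8598 \cdot \frac{1}{30413} + \left(121 - 392\right)\right) - 13294 = \left(\frac{8598}{30413} - 271\right) - 13294 = - \frac{8233325}{30413} - 13294 = - \frac{412543747}{30413}$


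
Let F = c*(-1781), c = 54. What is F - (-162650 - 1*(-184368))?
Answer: -117892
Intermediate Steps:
F = -96174 (F = 54*(-1781) = -96174)
F - (-162650 - 1*(-184368)) = -96174 - (-162650 - 1*(-184368)) = -96174 - (-162650 + 184368) = -96174 - 1*21718 = -96174 - 21718 = -117892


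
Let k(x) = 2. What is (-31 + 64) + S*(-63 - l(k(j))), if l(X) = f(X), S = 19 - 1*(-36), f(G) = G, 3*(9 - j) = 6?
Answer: -3542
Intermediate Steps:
j = 7 (j = 9 - ⅓*6 = 9 - 2 = 7)
S = 55 (S = 19 + 36 = 55)
l(X) = X
(-31 + 64) + S*(-63 - l(k(j))) = (-31 + 64) + 55*(-63 - 1*2) = 33 + 55*(-63 - 2) = 33 + 55*(-65) = 33 - 3575 = -3542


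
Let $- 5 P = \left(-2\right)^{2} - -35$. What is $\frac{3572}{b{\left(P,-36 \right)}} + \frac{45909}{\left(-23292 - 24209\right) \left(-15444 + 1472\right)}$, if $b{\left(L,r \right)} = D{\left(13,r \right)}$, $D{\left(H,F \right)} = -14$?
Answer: $- \frac{169334178947}{663683972} \approx -255.14$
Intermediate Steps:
$P = - \frac{39}{5}$ ($P = - \frac{\left(-2\right)^{2} - -35}{5} = - \frac{4 + 35}{5} = \left(- \frac{1}{5}\right) 39 = - \frac{39}{5} \approx -7.8$)
$b{\left(L,r \right)} = -14$
$\frac{3572}{b{\left(P,-36 \right)}} + \frac{45909}{\left(-23292 - 24209\right) \left(-15444 + 1472\right)} = \frac{3572}{-14} + \frac{45909}{\left(-23292 - 24209\right) \left(-15444 + 1472\right)} = 3572 \left(- \frac{1}{14}\right) + \frac{45909}{\left(-47501\right) \left(-13972\right)} = - \frac{1786}{7} + \frac{45909}{663683972} = - \frac{169334178947}{663683972}$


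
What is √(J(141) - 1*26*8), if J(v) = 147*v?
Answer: 17*√71 ≈ 143.24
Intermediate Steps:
√(J(141) - 1*26*8) = √(147*141 - 1*26*8) = √(20727 - 26*8) = √(20727 - 208) = √20519 = 17*√71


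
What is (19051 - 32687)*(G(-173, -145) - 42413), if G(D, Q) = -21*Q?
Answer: 536822048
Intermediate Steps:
(19051 - 32687)*(G(-173, -145) - 42413) = (19051 - 32687)*(-21*(-145) - 42413) = -13636*(3045 - 42413) = -13636*(-39368) = 536822048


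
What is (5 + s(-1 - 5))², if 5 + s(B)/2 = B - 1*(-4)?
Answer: 81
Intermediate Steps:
s(B) = -2 + 2*B (s(B) = -10 + 2*(B - 1*(-4)) = -10 + 2*(B + 4) = -10 + 2*(4 + B) = -10 + (8 + 2*B) = -2 + 2*B)
(5 + s(-1 - 5))² = (5 + (-2 + 2*(-1 - 5)))² = (5 + (-2 + 2*(-6)))² = (5 + (-2 - 12))² = (5 - 14)² = (-9)² = 81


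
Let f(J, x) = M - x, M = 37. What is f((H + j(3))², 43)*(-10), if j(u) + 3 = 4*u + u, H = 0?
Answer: 60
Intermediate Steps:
j(u) = -3 + 5*u (j(u) = -3 + (4*u + u) = -3 + 5*u)
f(J, x) = 37 - x
f((H + j(3))², 43)*(-10) = (37 - 1*43)*(-10) = (37 - 43)*(-10) = -6*(-10) = 60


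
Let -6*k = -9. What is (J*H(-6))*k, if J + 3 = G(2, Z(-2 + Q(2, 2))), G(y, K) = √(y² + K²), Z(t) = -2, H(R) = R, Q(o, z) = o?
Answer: 27 - 18*√2 ≈ 1.5442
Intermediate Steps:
k = 3/2 (k = -⅙*(-9) = 3/2 ≈ 1.5000)
G(y, K) = √(K² + y²)
J = -3 + 2*√2 (J = -3 + √((-2)² + 2²) = -3 + √(4 + 4) = -3 + √8 = -3 + 2*√2 ≈ -0.17157)
(J*H(-6))*k = ((-3 + 2*√2)*(-6))*(3/2) = (18 - 12*√2)*(3/2) = 27 - 18*√2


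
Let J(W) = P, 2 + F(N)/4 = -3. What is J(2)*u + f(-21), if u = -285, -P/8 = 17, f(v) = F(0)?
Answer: 38740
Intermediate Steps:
F(N) = -20 (F(N) = -8 + 4*(-3) = -8 - 12 = -20)
f(v) = -20
P = -136 (P = -8*17 = -136)
J(W) = -136
J(2)*u + f(-21) = -136*(-285) - 20 = 38760 - 20 = 38740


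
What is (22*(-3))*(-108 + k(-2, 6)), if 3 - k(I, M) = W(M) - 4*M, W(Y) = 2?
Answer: 5478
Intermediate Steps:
k(I, M) = 1 + 4*M (k(I, M) = 3 - (2 - 4*M) = 3 + (-2 + 4*M) = 1 + 4*M)
(22*(-3))*(-108 + k(-2, 6)) = (22*(-3))*(-108 + (1 + 4*6)) = -66*(-108 + (1 + 24)) = -66*(-108 + 25) = -66*(-83) = 5478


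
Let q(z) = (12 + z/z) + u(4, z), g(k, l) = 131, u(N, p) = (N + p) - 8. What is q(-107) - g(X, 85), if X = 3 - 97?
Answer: -229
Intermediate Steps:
X = -94
u(N, p) = -8 + N + p
q(z) = 9 + z (q(z) = (12 + z/z) + (-8 + 4 + z) = (12 + 1) + (-4 + z) = 13 + (-4 + z) = 9 + z)
q(-107) - g(X, 85) = (9 - 107) - 1*131 = -98 - 131 = -229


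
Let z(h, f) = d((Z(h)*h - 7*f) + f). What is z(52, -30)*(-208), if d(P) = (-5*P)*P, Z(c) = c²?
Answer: 20614111381760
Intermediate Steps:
d(P) = -5*P²
z(h, f) = -5*(h³ - 6*f)² (z(h, f) = -5*((h²*h - 7*f) + f)² = -5*((h³ - 7*f) + f)² = -5*(h³ - 6*f)²)
z(52, -30)*(-208) = -5*(-1*52³ + 6*(-30))²*(-208) = -5*(-1*140608 - 180)²*(-208) = -5*(-140608 - 180)²*(-208) = -5*(-140788)²*(-208) = -5*19821260944*(-208) = -99106304720*(-208) = 20614111381760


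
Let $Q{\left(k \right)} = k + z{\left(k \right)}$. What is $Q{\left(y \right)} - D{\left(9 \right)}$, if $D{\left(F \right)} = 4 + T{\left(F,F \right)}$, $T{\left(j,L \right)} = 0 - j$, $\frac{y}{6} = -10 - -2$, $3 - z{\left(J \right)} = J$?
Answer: $8$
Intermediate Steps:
$z{\left(J \right)} = 3 - J$
$y = -48$ ($y = 6 \left(-10 - -2\right) = 6 \left(-10 + 2\right) = 6 \left(-8\right) = -48$)
$T{\left(j,L \right)} = - j$
$Q{\left(k \right)} = 3$ ($Q{\left(k \right)} = k - \left(-3 + k\right) = 3$)
$D{\left(F \right)} = 4 - F$
$Q{\left(y \right)} - D{\left(9 \right)} = 3 - \left(4 - 9\right) = 3 - -5 = 3 + 5 = 8$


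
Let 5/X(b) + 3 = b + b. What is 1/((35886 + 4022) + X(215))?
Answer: 427/17040721 ≈ 2.5058e-5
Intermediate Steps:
X(b) = 5/(-3 + 2*b) (X(b) = 5/(-3 + (b + b)) = 5/(-3 + 2*b))
1/((35886 + 4022) + X(215)) = 1/((35886 + 4022) + 5/(-3 + 2*215)) = 1/(39908 + 5/(-3 + 430)) = 1/(39908 + 5/427) = 1/(17040721/427) = 427/17040721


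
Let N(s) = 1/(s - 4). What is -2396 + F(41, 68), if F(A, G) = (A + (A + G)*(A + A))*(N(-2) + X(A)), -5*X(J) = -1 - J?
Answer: 715311/10 ≈ 71531.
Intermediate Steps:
X(J) = 1/5 + J/5 (X(J) = -(-1 - J)/5 = 1/5 + J/5)
N(s) = 1/(-4 + s)
F(A, G) = (1/30 + A/5)*(A + 2*A*(A + G)) (F(A, G) = (A + (A + G)*(A + A))*(1/(-4 - 2) + (1/5 + A/5)) = (A + (A + G)*(2*A))*(1/(-6) + (1/5 + A/5)) = (A + 2*A*(A + G))*(-1/6 + (1/5 + A/5)) = (A + 2*A*(A + G))*(1/30 + A/5) = (1/30 + A/5)*(A + 2*A*(A + G)))
-2396 + F(41, 68) = -2396 + (1/30)*41*(1 + 2*68 + 8*41 + 12*41**2 + 12*41*68) = -2396 + (1/30)*41*(1 + 136 + 328 + 12*1681 + 33456) = -2396 + (1/30)*41*(1 + 136 + 328 + 20172 + 33456) = -2396 + (1/30)*41*54093 = -2396 + 739271/10 = 715311/10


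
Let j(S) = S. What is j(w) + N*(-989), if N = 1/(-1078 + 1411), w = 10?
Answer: 2341/333 ≈ 7.0300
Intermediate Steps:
N = 1/333 ≈ 0.0030030
j(w) + N*(-989) = 10 + (1/333)*(-989) = 10 - 989/333 = 2341/333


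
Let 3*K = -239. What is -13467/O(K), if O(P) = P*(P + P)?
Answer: -121203/114242 ≈ -1.0609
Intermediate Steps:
K = -239/3 (K = (⅓)*(-239) = -239/3 ≈ -79.667)
O(P) = 2*P² (O(P) = P*(2*P) = 2*P²)
-13467/O(K) = -13467/(2*(-239/3)²) = -13467/(2*(57121/9)) = -13467/114242/9 = -13467*9/114242 = -121203/114242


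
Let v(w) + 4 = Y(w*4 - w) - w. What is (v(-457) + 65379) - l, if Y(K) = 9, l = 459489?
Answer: -393648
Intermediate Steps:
v(w) = 5 - w (v(w) = -4 + (9 - w) = 5 - w)
(v(-457) + 65379) - l = ((5 - 1*(-457)) + 65379) - 1*459489 = ((5 + 457) + 65379) - 459489 = (462 + 65379) - 459489 = 65841 - 459489 = -393648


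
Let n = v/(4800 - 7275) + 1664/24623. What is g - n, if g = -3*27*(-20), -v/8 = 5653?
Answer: 97608249548/60941925 ≈ 1601.7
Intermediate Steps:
v = -45224 (v = -8*5653 = -45224)
g = 1620 (g = -81*(-20) = 1620)
n = 1117668952/60941925 (n = -45224/(4800 - 7275) + 1664/24623 = -45224/(-2475) + 1664*(1/24623) = -45224*(-1/2475) + 1664/24623 = 45224/2475 + 1664/24623 = 1117668952/60941925 ≈ 18.340)
g - n = 1620 - 1*1117668952/60941925 = 1620 - 1117668952/60941925 = 97608249548/60941925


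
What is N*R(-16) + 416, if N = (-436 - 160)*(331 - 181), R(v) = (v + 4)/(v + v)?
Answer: -33109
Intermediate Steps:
R(v) = (4 + v)/(2*v) (R(v) = (4 + v)/((2*v)) = (4 + v)*(1/(2*v)) = (4 + v)/(2*v))
N = -89400 (N = -596*150 = -89400)
N*R(-16) + 416 = -44700*(4 - 16)/(-16) + 416 = -44700*(-1)*(-12)/16 + 416 = -89400*3/8 + 416 = -33525 + 416 = -33109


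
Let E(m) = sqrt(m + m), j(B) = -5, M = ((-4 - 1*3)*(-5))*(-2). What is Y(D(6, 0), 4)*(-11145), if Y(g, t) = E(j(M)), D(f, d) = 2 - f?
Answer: -11145*I*sqrt(10) ≈ -35244.0*I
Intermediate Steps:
M = -70 (M = ((-4 - 3)*(-5))*(-2) = -7*(-5)*(-2) = 35*(-2) = -70)
E(m) = sqrt(2)*sqrt(m) (E(m) = sqrt(2*m) = sqrt(2)*sqrt(m))
Y(g, t) = I*sqrt(10) (Y(g, t) = sqrt(2)*sqrt(-5) = sqrt(2)*(I*sqrt(5)) = I*sqrt(10))
Y(D(6, 0), 4)*(-11145) = (I*sqrt(10))*(-11145) = -11145*I*sqrt(10)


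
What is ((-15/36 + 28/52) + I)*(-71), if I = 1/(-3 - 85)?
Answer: -26909/3432 ≈ -7.8406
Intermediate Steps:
I = -1/88 (I = 1/(-88) = -1/88 ≈ -0.011364)
((-15/36 + 28/52) + I)*(-71) = ((-15/36 + 28/52) - 1/88)*(-71) = ((-15*1/36 + 28*(1/52)) - 1/88)*(-71) = ((-5/12 + 7/13) - 1/88)*(-71) = (19/156 - 1/88)*(-71) = (379/3432)*(-71) = -26909/3432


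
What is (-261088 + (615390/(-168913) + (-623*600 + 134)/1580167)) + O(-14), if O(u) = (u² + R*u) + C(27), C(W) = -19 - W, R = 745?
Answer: -72432071527093516/266910748471 ≈ -2.7137e+5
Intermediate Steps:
O(u) = -46 + u² + 745*u (O(u) = (u² + 745*u) + (-19 - 1*27) = (u² + 745*u) + (-19 - 27) = (u² + 745*u) - 46 = -46 + u² + 745*u)
(-261088 + (615390/(-168913) + (-623*600 + 134)/1580167)) + O(-14) = (-261088 + (615390/(-168913) + (-623*600 + 134)/1580167)) + (-46 + (-14)² + 745*(-14)) = (-261088 + (615390*(-1/168913) + (-373800 + 134)*(1/1580167))) + (-46 + 196 - 10430) = (-261088 + (-615390/168913 - 373666*1/1580167)) - 10280 = (-261088 + (-615390/168913 - 373666/1580167)) - 10280 = (-261088 - 1035536015188/266910748471) - 10280 = -69688229032811636/266910748471 - 10280 = -72432071527093516/266910748471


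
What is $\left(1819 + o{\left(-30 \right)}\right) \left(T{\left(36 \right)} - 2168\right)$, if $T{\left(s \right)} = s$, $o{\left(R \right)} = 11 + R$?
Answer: $-3837600$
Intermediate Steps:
$\left(1819 + o{\left(-30 \right)}\right) \left(T{\left(36 \right)} - 2168\right) = \left(1819 + \left(11 - 30\right)\right) \left(36 - 2168\right) = \left(1819 - 19\right) \left(-2132\right) = 1800 \left(-2132\right) = -3837600$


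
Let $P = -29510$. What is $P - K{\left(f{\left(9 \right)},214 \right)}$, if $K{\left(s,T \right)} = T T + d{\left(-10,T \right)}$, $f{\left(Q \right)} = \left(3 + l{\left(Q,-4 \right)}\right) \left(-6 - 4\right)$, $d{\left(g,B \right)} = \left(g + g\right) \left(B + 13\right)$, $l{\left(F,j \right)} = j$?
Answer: $-70766$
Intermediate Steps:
$d{\left(g,B \right)} = 2 g \left(13 + B\right)$
$f{\left(Q \right)} = 10$ ($f{\left(Q \right)} = \left(3 - 4\right) \left(-6 - 4\right) = \left(-1\right) \left(-10\right) = 10$)
$K{\left(s,T \right)} = -260 + T^{2} - 20 T$ ($K{\left(s,T \right)} = T T + 2 \left(-10\right) \left(13 + T\right) = T^{2} - \left(260 + 20 T\right) = -260 + T^{2} - 20 T$)
$P - K{\left(f{\left(9 \right)},214 \right)} = -29510 - \left(-260 + 214^{2} - 4280\right) = -29510 - \left(-260 + 45796 - 4280\right) = -29510 - 41256 = -70766$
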